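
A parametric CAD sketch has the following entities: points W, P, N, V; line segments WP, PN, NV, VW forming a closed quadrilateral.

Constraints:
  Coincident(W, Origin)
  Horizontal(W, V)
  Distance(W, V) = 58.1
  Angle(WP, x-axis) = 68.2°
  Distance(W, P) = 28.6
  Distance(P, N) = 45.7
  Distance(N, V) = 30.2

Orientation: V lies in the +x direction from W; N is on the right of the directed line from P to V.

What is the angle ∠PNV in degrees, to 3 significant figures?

89.1°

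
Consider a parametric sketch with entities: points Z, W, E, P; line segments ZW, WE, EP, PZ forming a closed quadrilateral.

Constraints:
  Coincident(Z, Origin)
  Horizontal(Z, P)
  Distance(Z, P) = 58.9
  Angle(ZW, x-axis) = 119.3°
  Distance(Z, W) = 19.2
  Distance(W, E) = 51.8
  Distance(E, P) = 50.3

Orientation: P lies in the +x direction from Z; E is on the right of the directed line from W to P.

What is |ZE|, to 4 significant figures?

32.61

Checks: |WE| = 51.80 ✓; |EP| = 50.30 ✓.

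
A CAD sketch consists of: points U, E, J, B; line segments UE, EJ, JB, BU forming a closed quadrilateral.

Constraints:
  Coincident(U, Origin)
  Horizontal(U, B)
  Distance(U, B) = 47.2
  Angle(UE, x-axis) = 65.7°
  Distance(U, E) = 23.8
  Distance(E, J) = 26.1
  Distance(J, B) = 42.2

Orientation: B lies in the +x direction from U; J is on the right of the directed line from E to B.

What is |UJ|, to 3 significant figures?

6.55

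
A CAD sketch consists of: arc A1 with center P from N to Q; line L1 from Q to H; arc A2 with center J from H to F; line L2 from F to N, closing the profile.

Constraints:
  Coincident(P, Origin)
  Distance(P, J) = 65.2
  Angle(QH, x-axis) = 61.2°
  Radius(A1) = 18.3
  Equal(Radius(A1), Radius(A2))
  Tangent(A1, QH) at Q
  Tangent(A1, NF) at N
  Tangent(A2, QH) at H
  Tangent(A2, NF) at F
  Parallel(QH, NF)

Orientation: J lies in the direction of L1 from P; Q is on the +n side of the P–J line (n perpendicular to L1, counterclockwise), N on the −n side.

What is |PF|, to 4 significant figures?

67.72

The slot axis is L1's direction at 61.2°, so u = (cos 61.2°, sin 61.2°) = (0.4818, 0.8763) and n = (−sin 61.2°, cos 61.2°) = (-0.8763, 0.4818). P is at the origin and J lies 65.2 along u from P, so J = 65.2·u = (31.41, 57.14). Tangency of A1 to both parallel lines with radius 18.3 puts Q and N at P ± 18.3·n: Q = (-16.04, 8.816), N = (16.04, -8.816). Equal radii place H and F the same way about J: H = J + 18.3·n = (15.37, 65.95), F = J − 18.3·n = (47.45, 48.32). Then |PF| = |F − P| = 67.72.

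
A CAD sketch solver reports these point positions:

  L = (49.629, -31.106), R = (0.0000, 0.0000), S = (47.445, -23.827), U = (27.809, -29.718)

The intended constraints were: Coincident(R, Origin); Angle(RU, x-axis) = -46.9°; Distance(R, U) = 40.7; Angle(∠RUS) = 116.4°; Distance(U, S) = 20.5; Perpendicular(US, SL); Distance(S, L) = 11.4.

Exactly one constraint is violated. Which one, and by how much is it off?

Distance(S, L) = 11.4 — off by 3.80.

R = (0.00, 0.00) ✓; RU at -46.90° ✓; |RU| = 40.70 ✓; ∠RUS = 116.4° ✓; |US| = 20.50 ✓; ∠(US, SL) = 90.00° ✓; |SL| = 7.600 ✗.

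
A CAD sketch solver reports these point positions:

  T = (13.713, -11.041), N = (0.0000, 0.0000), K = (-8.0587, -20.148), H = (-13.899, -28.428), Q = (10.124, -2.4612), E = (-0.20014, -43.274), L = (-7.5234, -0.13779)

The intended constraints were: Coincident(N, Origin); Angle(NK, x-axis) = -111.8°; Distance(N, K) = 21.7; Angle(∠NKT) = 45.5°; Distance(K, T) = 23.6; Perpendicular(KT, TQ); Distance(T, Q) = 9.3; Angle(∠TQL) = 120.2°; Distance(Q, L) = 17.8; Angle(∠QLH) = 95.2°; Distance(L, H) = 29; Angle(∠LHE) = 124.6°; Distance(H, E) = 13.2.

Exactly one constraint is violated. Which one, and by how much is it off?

Distance(H, E) = 13.2 — off by 7.00.

N = (0.00, 0.00) ✓; NK at -111.8° ✓; |NK| = 21.70 ✓; ∠NKT = 45.50° ✓; |KT| = 23.60 ✓; ∠(KT, TQ) = 90.00° ✓; |TQ| = 9.300 ✓; ∠TQL = 120.2° ✓; |QL| = 17.80 ✓; ∠QLH = 95.20° ✓; |LH| = 29.00 ✓; ∠LHE = 124.6° ✓; |HE| = 20.20 ✗.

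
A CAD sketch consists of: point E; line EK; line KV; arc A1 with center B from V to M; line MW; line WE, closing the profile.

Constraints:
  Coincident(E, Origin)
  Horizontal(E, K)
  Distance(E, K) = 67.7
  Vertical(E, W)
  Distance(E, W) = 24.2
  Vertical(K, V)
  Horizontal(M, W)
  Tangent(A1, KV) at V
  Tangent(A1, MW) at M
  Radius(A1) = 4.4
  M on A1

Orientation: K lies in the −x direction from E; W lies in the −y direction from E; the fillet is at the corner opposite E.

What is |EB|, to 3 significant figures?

66.3

EW is vertical with |EW| = 24.2 and W on the −y side, so W = (0.00, -24.2). The virtual corner opposite E is at (-67.7, -24.2). Tangency of A1 to KV means the radius BV is perpendicular to KV and A1 meets MW tangentially, so BM is at right angles to MW, with radius 4.4, so the center B sits 4.4 in from both sides at B = (-63.3, -19.8). Then |EB| = |B − E| = 66.3.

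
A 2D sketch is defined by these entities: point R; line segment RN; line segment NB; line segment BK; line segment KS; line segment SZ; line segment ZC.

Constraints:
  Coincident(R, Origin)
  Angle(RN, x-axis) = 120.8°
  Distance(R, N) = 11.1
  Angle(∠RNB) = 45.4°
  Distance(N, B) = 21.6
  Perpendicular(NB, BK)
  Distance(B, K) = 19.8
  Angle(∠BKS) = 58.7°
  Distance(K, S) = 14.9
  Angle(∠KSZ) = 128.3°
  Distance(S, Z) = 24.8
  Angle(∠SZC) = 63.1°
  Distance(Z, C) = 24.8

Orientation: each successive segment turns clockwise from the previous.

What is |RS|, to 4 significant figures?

4.292

The perpendicularity gives BK at right angles to NB, so BK runs at -103.8°; with |BK| = 19.8, K = (10.57, -14.85). ∠BKS = 58.7° gives KS at 134.9° from the x-axis; with |KS| = 14.9, S = (0.05238, -4.292). Then |RS| = |S − R| = 4.292.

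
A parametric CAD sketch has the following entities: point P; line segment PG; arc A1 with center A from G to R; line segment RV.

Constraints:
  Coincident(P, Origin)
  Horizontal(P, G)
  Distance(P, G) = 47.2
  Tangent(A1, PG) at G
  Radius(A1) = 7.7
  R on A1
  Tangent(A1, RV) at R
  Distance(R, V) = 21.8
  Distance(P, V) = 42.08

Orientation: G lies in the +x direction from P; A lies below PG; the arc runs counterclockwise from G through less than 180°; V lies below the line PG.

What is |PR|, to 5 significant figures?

40.235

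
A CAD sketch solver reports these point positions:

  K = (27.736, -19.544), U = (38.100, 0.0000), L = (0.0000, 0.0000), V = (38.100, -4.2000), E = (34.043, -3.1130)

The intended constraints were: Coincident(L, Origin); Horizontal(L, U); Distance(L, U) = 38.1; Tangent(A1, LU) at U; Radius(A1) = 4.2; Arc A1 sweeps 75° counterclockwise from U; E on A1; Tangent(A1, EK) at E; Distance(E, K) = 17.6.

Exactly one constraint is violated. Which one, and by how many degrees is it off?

Tangent(A1, EK) at E — off by 6.00°.

L = (0.00, 0.00) ✓; L.y = 0.00, U.y = 0.00 ✓; |LU| = 38.10 ✓; ∠(VU, UL) = 90.00° ✓; |VU| = 4.200 ✓; bearing(V→E) − bearing(V→U) = 75.00° ✓; |VE| = 4.200 ✓; ∠(VE, EK) = 96.00° ✗; |EK| = 17.60 ✓.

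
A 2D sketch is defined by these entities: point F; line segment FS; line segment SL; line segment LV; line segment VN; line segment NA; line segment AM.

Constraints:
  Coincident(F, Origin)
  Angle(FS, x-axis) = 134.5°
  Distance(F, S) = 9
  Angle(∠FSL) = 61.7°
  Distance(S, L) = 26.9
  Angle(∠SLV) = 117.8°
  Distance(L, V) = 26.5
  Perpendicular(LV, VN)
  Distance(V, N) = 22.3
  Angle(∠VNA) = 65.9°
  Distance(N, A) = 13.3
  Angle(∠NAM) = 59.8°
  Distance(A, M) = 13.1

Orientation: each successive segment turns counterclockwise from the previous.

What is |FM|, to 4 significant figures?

32.01

F is at the origin; FS runs at 134.5° with length 9.0, so S = (-6.308, 6.419). ∠FSL = 61.7° gives SL at -107.2° from the x-axis; with |SL| = 26.9, L = (-14.26, -19.28). ∠SLV = 117.8° gives LV at -45.00° from the x-axis; with |LV| = 26.5, V = (4.476, -38.02). LV ⟂ VN, so VN runs at 45.00°; with |VN| = 22.3, N = (20.24, -22.25). ∠VNA = 65.9° gives NA at 159.1° from the x-axis; with |NA| = 13.3, A = (7.819, -17.50). ∠NAM = 59.8° gives AM at -80.70° from the x-axis; with |AM| = 13.1, M = (9.936, -30.43). Then |FM| = |M − F| = 32.01.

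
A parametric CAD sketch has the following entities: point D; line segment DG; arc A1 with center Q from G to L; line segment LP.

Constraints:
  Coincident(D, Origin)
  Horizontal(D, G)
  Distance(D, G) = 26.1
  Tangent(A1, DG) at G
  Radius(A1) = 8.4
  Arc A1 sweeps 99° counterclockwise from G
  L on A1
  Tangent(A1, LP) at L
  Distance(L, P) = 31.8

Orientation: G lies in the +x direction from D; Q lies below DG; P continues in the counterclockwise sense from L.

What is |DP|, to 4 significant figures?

47.01

On A1, G sits at bearing 90° from Q; a 99° counterclockwise sweep puts L at bearing 189°, so L = Q + 8.4·(cos 189°, sin 189°) = (17.80, -9.714). Since A1 is tangent to LP there, QL ⟂ LP, so LP runs along (−sin 189°, cos 189°); with |LP| = 31.8, P = (22.78, -41.12). Then |DP| = |P − D| = 47.01.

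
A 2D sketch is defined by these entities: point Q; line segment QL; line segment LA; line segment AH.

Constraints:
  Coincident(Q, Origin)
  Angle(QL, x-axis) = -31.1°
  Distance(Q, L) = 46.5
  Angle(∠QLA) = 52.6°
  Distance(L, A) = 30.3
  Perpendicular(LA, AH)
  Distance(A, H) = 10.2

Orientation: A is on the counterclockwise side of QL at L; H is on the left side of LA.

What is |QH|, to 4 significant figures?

26.82

∠QLA = 52.6°, so LA runs at -31.1° + (180° − 52.6°) = 96.30° from the x-axis; with |LA| = 30.3, A = L + 30.3·(cos 96.30°, sin 96.30°) = (36.49, 6.098). LA is perpendicular to AH; with |AH| = 10.2 on the left of LA, H = A + 10.2·(-0.9940, -0.1097) = (26.35, 4.979). Then |QH| = |H − Q| = 26.82.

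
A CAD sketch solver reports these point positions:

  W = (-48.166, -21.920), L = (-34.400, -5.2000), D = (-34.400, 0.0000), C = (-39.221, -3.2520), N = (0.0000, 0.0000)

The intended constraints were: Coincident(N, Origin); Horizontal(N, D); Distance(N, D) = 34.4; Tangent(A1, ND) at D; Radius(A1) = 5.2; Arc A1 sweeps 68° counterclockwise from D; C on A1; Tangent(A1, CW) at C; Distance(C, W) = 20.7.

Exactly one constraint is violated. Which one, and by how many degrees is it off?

Tangent(A1, CW) at C — off by 3.60°.

N = (0.00, 0.00) ✓; N.y = 0.00, D.y = 0.00 ✓; |ND| = 34.40 ✓; ∠(LD, DN) = 90.00° ✓; |LD| = 5.200 ✓; bearing(L→C) − bearing(L→D) = 68.00° ✓; |LC| = 5.200 ✓; ∠(LC, CW) = 93.60° ✗; |CW| = 20.70 ✓.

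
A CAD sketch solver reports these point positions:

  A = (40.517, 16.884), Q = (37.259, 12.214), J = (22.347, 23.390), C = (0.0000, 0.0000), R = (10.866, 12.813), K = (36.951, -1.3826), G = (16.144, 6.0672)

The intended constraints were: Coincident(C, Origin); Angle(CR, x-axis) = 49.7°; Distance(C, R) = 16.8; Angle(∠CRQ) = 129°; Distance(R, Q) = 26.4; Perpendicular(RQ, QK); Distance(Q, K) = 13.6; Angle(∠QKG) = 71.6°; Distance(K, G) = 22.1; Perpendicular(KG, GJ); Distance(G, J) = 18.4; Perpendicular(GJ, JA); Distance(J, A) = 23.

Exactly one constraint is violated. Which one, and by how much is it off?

Distance(J, A) = 23 — off by 3.70.

C = (0.00, 0.00) ✓; CR at 49.70° ✓; |CR| = 16.80 ✓; ∠CRQ = 129.0° ✓; |RQ| = 26.40 ✓; ∠(RQ, QK) = 90.00° ✓; |QK| = 13.60 ✓; ∠QKG = 71.60° ✓; |KG| = 22.10 ✓; ∠(KG, GJ) = 90.00° ✓; |GJ| = 18.40 ✓; ∠(GJ, JA) = 90.00° ✓; |JA| = 19.30 ✗.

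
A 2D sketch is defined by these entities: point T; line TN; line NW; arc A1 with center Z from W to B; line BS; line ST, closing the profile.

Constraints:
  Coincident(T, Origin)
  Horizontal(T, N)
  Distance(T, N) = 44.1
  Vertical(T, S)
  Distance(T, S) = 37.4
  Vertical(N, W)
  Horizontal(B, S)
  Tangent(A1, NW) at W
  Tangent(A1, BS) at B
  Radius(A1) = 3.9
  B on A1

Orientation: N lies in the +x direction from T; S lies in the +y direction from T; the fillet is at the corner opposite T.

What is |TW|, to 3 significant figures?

55.4

T is at the origin; T and N share the same y with |TN| = 44.1 and N on the +x side, so N = (44.1, 0.00). TS is vertical with |TS| = 37.4 and S on the +y side, so S = (0.00, 37.4). The virtual corner opposite T is at (44.1, 37.4). Tangency of A1 to NW means the radius ZW is perpendicular to NW and A1 meets BS tangentially, so ZB is at right angles to BS, with radius 3.9, so the center Z sits 3.9 in from both sides at Z = (40.2, 33.5). That places the tangent points at W = (44.1, 33.5) on NW and B = (40.2, 37.4) on BS. Then |TW| = |W − T| = 55.4.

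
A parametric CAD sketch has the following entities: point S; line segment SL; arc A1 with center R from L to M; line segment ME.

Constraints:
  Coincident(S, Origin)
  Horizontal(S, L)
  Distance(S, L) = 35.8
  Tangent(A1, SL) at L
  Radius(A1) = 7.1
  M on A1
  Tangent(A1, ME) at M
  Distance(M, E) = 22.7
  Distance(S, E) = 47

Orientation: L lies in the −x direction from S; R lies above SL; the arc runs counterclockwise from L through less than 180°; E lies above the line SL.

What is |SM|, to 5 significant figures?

30.390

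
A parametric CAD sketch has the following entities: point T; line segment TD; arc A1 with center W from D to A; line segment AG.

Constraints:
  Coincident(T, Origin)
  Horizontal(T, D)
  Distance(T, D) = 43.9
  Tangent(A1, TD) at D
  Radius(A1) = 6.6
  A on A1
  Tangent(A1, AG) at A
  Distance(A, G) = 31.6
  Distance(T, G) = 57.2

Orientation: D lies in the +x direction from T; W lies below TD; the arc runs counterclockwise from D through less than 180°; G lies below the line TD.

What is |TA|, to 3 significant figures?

38.1

Checks: ∠(WD, DT) = 90.00° ✓; |WD| = 6.600 ✓; |WA| = 6.600 ✓; ∠(WA, AG) = 90.00° ✓; |AG| = 31.60 ✓; |TG| = 57.20 ✓.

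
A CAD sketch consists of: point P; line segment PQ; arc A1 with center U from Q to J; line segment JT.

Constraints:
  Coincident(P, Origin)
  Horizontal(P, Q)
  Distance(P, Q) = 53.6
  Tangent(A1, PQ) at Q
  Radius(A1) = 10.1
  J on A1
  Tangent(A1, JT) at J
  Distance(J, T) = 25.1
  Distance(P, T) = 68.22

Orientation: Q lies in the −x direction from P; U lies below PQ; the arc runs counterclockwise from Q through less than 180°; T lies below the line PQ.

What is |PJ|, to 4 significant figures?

64.63

Checks: ∠(UQ, QP) = 90.00° ✓; |UJ| = 10.10 ✓; ∠(UJ, JT) = 90.00° ✓; |JT| = 25.10 ✓; |PT| = 68.22 ✓.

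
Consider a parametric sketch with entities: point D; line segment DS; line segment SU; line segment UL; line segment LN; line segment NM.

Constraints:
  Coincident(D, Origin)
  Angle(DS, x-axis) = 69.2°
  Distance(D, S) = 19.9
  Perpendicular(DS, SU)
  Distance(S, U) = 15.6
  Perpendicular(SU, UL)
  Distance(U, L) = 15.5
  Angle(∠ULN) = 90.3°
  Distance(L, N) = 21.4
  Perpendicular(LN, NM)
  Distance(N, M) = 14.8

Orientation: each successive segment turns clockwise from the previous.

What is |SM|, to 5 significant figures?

5.9331

∠ULN = 90.3° gives LN at 159.50° from the x-axis; with |LN| = 21.4, N = (-3.8990, 6.0680). LN ⟂ NM, so NM runs at 69.500°; with |NM| = 14.8, M = (1.2840, 19.931). Then |SM| = |M − S| = 5.9331.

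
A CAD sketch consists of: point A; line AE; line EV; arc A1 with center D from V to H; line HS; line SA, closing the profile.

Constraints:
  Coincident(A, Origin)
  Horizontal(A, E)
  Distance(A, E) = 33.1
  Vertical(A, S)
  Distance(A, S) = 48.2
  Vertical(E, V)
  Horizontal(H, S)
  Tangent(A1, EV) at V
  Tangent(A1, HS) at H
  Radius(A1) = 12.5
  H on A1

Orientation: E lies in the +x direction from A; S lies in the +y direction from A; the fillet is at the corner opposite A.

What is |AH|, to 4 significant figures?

52.42

A is at the origin; AE is horizontal with |AE| = 33.1 and E on the +x side, so E = (33.10, 0.000). A and S share the same x with |AS| = 48.2 and S on the +y side, so S = (0.000, 48.20). The virtual corner opposite A is at (33.10, 48.20). A1 meets EV tangentially, so DV is at right angles to EV and A1 meets HS tangentially, so DH is at right angles to HS, with radius 12.5, so the center D sits 12.5 in from both sides at D = (20.60, 35.70). That places the tangent points at V = (33.10, 35.70) on EV and H = (20.60, 48.20) on HS. Then |AH| = |H − A| = 52.42.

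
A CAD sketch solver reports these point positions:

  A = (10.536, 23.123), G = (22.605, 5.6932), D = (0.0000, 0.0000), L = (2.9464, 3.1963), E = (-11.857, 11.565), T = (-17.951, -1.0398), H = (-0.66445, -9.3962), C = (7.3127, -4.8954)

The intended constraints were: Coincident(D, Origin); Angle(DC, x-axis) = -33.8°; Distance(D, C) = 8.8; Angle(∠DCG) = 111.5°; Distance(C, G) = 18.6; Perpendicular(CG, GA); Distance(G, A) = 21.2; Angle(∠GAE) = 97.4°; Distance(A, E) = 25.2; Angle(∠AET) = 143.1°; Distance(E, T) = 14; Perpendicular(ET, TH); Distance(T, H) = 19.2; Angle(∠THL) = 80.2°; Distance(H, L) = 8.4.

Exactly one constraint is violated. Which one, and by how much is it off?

Distance(H, L) = 8.4 — off by 4.70.

D = (0.00, 0.00) ✓; DC at -33.80° ✓; |DC| = 8.800 ✓; ∠DCG = 111.5° ✓; |CG| = 18.60 ✓; ∠(CG, GA) = 90.00° ✓; |GA| = 21.20 ✓; ∠GAE = 97.40° ✓; |AE| = 25.20 ✓; ∠AET = 143.1° ✓; |ET| = 14.00 ✓; ∠(ET, TH) = 90.00° ✓; |TH| = 19.20 ✓; ∠THL = 80.20° ✓; |HL| = 13.10 ✗.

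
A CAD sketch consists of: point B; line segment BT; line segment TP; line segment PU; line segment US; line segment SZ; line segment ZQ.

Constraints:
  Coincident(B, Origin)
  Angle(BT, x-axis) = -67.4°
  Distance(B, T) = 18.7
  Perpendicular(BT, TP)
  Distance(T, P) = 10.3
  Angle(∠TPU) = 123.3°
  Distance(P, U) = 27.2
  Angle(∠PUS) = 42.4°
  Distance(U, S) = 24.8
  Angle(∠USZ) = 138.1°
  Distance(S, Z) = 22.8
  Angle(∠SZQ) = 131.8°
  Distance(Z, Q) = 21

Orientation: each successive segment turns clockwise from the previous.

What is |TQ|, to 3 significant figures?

23.5

B is at the origin; BT runs at -67.4° with length 18.7, so T = (7.19, -17.3). The perpendicularity gives TP at right angles to BT, so TP runs at -157°; with |TP| = 10.3, P = (-2.32, -21.2). ∠TPU = 123.3° gives PU at 146° from the x-axis; with |PU| = 27.2, U = (-24.8, -5.97). ∠PUS = 42.4° gives US at 8.30° from the x-axis; with |US| = 24.8, S = (-0.306, -2.39). ∠USZ = 138.1° gives SZ at -33.6° from the x-axis; with |SZ| = 22.8, Z = (18.7, -15.0). ∠SZQ = 131.8° gives ZQ at -81.8° from the x-axis; with |ZQ| = 21.0, Q = (21.7, -35.8). Then |TQ| = |Q − T| = 23.5.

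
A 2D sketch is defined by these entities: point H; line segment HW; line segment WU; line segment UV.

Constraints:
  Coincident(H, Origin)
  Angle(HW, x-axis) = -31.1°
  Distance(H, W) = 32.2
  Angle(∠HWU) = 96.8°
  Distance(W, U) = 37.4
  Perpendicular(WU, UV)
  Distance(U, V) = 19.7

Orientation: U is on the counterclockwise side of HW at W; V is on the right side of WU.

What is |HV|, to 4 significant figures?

66.10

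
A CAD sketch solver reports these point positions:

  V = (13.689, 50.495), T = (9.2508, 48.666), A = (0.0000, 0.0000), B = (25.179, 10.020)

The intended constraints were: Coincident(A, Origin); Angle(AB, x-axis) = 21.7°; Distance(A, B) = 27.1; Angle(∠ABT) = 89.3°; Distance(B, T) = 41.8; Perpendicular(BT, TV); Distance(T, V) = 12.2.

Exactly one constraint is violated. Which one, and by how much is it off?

Distance(T, V) = 12.2 — off by 7.40.

A = (0.00, 0.00) ✓; AB at 21.70° ✓; |AB| = 27.10 ✓; ∠ABT = 89.30° ✓; |BT| = 41.80 ✓; ∠(BT, TV) = 90.00° ✓; |TV| = 4.800 ✗.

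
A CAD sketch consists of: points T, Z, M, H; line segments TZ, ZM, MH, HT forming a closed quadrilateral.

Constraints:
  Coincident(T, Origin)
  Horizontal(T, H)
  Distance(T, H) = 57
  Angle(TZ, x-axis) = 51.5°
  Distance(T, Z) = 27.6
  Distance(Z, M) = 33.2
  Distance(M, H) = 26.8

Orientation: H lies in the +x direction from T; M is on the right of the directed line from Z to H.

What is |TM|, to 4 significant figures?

32.61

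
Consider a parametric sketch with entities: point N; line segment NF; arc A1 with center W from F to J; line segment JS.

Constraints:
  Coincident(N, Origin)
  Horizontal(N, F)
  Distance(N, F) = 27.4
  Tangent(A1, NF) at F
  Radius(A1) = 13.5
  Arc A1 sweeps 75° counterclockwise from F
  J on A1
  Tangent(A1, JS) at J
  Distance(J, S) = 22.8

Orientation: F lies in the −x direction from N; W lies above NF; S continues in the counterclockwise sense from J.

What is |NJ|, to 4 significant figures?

17.50

Tangency of A1 to NF means the radius WF is perpendicular to NF, so W = F + (0, 13.5) = (-27.40, 13.50). On A1, F sits at bearing -90° from W; a 75° counterclockwise sweep puts J at bearing -15°, so J = W + 13.5·(cos -15°, sin -15°) = (-14.36, 10.01). Then |NJ| = |J − N| = 17.50.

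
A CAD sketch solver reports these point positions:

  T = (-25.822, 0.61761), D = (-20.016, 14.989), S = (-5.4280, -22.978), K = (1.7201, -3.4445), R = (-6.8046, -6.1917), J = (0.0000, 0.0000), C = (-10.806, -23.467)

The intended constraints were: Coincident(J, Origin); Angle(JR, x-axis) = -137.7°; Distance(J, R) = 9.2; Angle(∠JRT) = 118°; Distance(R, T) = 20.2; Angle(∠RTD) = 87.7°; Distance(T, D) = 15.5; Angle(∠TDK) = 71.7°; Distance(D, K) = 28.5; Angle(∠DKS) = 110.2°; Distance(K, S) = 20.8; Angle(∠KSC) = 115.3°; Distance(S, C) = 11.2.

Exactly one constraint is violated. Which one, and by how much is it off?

Distance(S, C) = 11.2 — off by 5.80.

J = (0.00, 0.00) ✓; JR at -137.7° ✓; |JR| = 9.200 ✓; ∠JRT = 118.0° ✓; |RT| = 20.20 ✓; ∠RTD = 87.70° ✓; |TD| = 15.50 ✓; ∠TDK = 71.70° ✓; |DK| = 28.50 ✓; ∠DKS = 110.2° ✓; |KS| = 20.80 ✓; ∠KSC = 115.3° ✓; |SC| = 5.400 ✗.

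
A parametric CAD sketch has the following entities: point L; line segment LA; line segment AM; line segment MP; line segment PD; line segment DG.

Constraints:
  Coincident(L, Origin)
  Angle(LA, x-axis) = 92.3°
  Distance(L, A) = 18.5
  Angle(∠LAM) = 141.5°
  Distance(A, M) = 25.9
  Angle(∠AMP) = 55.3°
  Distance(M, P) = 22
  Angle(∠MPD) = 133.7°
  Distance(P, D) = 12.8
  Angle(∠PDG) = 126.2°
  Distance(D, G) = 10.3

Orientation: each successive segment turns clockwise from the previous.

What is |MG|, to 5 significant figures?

34.918

L is at the origin; LA runs at 92.3° with length 18.5, so A = (-0.74244, 18.485). ∠LAM = 141.5° gives AM at 53.800° from the x-axis; with |AM| = 25.9, M = (14.554, 39.385). ∠AMP = 55.3° gives MP at -70.900° from the x-axis; with |MP| = 22.0, P = (21.753, 18.596). ∠MPD = 133.7° gives PD at -117.20° from the x-axis; with |PD| = 12.8, D = (15.902, 7.2120). ∠PDG = 126.2° gives DG at -171.00° from the x-axis; with |DG| = 10.3, G = (5.7290, 5.6007). Then |MG| = |G − M| = 34.918.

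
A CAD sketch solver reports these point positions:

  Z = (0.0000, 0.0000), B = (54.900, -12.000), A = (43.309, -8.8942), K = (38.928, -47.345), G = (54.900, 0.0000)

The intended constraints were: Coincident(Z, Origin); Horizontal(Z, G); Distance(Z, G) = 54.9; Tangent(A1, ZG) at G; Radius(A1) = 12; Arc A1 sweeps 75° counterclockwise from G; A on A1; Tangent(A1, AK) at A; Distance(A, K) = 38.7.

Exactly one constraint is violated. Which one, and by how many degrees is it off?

Tangent(A1, AK) at A — off by 8.50°.

Z = (0.00, 0.00) ✓; Z.y = 0.00, G.y = 0.00 ✓; |ZG| = 54.90 ✓; ∠(BG, GZ) = 90.00° ✓; |BG| = 12.00 ✓; bearing(B→A) − bearing(B→G) = 75.00° ✓; |BA| = 12.00 ✓; ∠(BA, AK) = 81.50° ✗; |AK| = 38.70 ✓.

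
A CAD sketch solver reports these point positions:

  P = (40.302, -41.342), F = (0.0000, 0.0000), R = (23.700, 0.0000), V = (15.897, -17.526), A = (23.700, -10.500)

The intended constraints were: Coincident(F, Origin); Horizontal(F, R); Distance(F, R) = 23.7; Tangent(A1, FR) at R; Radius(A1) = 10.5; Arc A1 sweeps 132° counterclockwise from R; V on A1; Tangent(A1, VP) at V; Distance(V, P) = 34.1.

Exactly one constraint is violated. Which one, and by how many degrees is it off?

Tangent(A1, VP) at V — off by 3.70°.

F = (0.00, 0.00) ✓; F.y = 0.00, R.y = 0.00 ✓; |FR| = 23.70 ✓; ∠(AR, RF) = 90.00° ✓; |AR| = 10.50 ✓; bearing(A→V) − bearing(A→R) = 132.0° ✓; |AV| = 10.50 ✓; ∠(AV, VP) = 86.30° ✗; |VP| = 34.10 ✓.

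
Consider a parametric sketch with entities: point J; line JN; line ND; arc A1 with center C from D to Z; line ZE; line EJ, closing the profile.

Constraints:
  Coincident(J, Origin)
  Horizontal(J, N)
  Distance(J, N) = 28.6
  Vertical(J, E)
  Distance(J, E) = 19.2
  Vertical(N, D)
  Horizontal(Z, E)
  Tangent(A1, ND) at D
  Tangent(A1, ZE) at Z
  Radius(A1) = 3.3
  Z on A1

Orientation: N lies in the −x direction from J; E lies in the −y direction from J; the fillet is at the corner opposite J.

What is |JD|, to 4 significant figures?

32.72

The virtual corner opposite J is at (-28.60, -19.20). Since A1 is tangent to ND there, CD ⟂ ND and A1 meets ZE tangentially, so CZ is at right angles to ZE, with radius 3.3, so the center C sits 3.3 in from both sides at C = (-25.30, -15.90). That places the tangent points at D = (-28.60, -15.90) on ND and Z = (-25.30, -19.20) on ZE. Then |JD| = |D − J| = 32.72.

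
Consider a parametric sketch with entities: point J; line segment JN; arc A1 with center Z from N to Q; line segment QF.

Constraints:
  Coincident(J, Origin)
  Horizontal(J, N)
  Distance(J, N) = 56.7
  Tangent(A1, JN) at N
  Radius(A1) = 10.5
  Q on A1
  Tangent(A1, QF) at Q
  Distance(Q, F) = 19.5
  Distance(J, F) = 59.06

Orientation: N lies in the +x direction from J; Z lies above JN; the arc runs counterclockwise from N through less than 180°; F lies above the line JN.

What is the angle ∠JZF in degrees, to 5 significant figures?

82.632°

J is at the origin; JN is horizontal with |JN| = 56.7 and N on the +x side, so N = (56.700, 0.0000). Since A1 is tangent to JN there, ZN ⟂ JN, so Z = N + (0, 10.5) = (56.700, 10.500). Since ZQ ⟂ QF (tangency), |ZF| = √(10.5² + 19.5²) = 22.147 regardless of where Q sits on A1. So F lies on both circle(J, 59.06) and circle(Z, 22.147); the above-JN intersection is F = (49.908, 31.580). Q is the foot of the tangent from F: Q = (63.973, 18.073).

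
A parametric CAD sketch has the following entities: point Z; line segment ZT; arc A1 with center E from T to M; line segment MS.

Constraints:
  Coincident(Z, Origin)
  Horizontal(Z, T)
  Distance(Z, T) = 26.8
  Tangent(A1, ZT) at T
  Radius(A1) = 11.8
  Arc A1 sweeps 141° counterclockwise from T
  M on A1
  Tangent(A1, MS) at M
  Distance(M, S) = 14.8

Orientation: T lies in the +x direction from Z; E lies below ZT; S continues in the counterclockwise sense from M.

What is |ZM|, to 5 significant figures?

28.550

Tangency of A1 to ZT means the radius ET is perpendicular to ZT, so E = T + (0, -11.8) = (26.800, -11.800). On A1, T sits at bearing 90° from E; a 141° counterclockwise sweep puts M at bearing 231°, so M = E + 11.8·(cos 231°, sin 231°) = (19.374, -20.970). Then |ZM| = |M − Z| = 28.550.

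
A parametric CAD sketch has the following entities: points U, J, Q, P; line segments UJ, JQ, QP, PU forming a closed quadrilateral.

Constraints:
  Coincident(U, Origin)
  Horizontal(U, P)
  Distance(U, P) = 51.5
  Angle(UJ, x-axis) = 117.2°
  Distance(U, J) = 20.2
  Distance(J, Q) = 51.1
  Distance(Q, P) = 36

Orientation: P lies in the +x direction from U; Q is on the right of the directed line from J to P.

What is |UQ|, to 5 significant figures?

31.586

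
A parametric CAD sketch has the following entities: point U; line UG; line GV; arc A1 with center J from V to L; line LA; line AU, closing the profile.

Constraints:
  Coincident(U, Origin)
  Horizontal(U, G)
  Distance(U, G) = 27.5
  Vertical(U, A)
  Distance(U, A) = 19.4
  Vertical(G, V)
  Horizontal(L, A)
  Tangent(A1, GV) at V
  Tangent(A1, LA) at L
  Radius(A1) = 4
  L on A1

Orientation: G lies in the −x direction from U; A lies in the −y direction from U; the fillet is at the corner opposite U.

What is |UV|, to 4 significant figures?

31.52

U is at the origin; U and G share the same y with |UG| = 27.5 and G on the −x side, so G = (-27.50, 0.000). UA is vertical with |UA| = 19.4 and A on the −y side, so A = (0.000, -19.40). The virtual corner opposite U is at (-27.50, -19.40). Tangency of A1 to GV means the radius JV is perpendicular to GV and tangency of A1 to LA means the radius JL is perpendicular to LA, with radius 4.0, so the center J sits 4.0 in from both sides at J = (-23.50, -15.40). That places the tangent points at V = (-27.50, -15.40) on GV and L = (-23.50, -19.40) on LA. Then |UV| = |V − U| = 31.52.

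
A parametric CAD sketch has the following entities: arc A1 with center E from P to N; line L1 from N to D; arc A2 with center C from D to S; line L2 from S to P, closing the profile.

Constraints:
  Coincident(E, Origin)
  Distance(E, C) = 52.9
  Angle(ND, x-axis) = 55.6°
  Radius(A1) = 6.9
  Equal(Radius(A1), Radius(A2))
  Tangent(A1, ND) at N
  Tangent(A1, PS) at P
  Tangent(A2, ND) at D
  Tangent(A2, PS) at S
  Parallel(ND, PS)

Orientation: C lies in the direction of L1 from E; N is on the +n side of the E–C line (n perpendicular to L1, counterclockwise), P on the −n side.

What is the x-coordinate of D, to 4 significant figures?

24.19

The slot axis is L1's direction at 55.6°, so u = (cos 55.6°, sin 55.6°) = (0.5650, 0.8251) and n = (−sin 55.6°, cos 55.6°) = (-0.8251, 0.5650). E is at the origin and C lies 52.9 along u from E, so C = 52.9·u = (29.89, 43.65). Tangency of A1 to both parallel lines with radius 6.9 puts N and P at E ± 6.9·n: N = (-5.693, 3.898), P = (5.693, -3.898). Equal radii place D and S the same way about C: D = C + 6.9·n = (24.19, 47.55), S = C − 6.9·n = (35.58, 39.75). So D.x = 24.19.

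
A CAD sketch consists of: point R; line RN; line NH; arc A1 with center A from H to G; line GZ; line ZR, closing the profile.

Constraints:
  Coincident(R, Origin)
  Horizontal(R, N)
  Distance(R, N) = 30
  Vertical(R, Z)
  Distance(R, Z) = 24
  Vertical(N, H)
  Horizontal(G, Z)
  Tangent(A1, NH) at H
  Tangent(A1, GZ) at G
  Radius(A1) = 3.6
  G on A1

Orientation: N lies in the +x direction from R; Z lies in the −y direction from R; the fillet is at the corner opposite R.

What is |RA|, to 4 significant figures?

33.36

R is at the origin; RN is horizontal with |RN| = 30.0 and N on the +x side, so N = (30.00, 0.000). R and Z share the same x with |RZ| = 24.0 and Z on the −y side, so Z = (0.000, -24.00). The virtual corner opposite R is at (30.00, -24.00). The tangent condition forces AH to be normal to NH and tangency of A1 to GZ means the radius AG is perpendicular to GZ, with radius 3.6, so the center A sits 3.6 in from both sides at A = (26.40, -20.40). Then |RA| = |A − R| = 33.36.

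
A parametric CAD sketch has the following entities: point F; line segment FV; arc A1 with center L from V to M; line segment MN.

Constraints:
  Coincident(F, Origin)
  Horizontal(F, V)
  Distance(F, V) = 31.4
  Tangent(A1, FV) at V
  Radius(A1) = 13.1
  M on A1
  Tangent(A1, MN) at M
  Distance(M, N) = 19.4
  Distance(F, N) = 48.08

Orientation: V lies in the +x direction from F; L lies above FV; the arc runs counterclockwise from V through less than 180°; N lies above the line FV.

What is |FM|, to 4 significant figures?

46.93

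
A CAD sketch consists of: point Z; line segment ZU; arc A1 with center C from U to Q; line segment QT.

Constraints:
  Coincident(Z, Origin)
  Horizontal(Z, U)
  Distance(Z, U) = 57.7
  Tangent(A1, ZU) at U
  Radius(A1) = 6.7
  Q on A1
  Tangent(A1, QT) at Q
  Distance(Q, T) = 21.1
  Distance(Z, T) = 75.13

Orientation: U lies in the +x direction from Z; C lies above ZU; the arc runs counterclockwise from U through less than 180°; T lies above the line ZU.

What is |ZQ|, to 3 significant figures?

64.2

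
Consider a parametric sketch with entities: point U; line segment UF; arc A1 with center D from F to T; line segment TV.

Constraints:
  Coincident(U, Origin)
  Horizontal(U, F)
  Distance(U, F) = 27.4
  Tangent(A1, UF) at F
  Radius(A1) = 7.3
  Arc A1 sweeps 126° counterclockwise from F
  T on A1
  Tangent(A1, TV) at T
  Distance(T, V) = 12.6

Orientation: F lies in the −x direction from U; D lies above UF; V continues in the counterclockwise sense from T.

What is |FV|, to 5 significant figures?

21.836

U is at the origin; U and F share the same y with |UF| = 27.4 and F on the −x side, so F = (-27.400, 0.0000). The tangent condition forces DF to be normal to UF, so D = F + (0, 7.3) = (-27.400, 7.3000). On A1, F sits at bearing -90° from D; a 126° counterclockwise sweep puts T at bearing 36°, so T = D + 7.3·(cos 36°, sin 36°) = (-21.494, 11.591). A1 meets TV tangentially, so DT is at right angles to TV, so TV runs along (−sin 36°, cos 36°); with |TV| = 12.6, V = (-28.900, 21.784). Then |FV| = |V − F| = 21.836.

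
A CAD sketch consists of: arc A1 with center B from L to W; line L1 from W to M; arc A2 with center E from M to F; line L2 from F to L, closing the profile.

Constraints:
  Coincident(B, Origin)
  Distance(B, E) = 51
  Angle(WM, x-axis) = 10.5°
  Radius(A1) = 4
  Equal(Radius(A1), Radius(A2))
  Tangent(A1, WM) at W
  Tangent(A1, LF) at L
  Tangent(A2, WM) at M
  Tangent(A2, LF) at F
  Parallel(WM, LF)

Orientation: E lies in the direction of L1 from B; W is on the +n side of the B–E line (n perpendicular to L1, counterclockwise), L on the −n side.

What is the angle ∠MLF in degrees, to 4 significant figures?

8.915°

The slot axis is L1's direction at 10.5°, so u = (cos 10.5°, sin 10.5°) = (0.9833, 0.1822) and n = (−sin 10.5°, cos 10.5°) = (-0.1822, 0.9833). B is at the origin and E lies 51.0 along u from B, so E = 51.0·u = (50.15, 9.294). Tangency of A1 to both parallel lines with radius 4.0 puts W and L at B ± 4.0·n: W = (-0.7289, 3.933), L = (0.7289, -3.933). Equal radii place M and F the same way about E: M = E + 4.0·n = (49.42, 13.23), F = E − 4.0·n = (50.87, 5.361). Then cos ∠MLF = LM·LF / (|LM||LF|), giving 8.915°.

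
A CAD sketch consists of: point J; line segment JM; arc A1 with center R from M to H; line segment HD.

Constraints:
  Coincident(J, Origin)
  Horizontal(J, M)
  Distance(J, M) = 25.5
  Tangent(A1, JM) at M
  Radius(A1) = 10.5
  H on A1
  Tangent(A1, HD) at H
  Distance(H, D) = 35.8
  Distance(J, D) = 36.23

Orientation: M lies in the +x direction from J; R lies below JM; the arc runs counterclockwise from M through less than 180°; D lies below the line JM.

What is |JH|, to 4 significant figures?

17.23

Checks: J.y = 0.00, M.y = 0.00 ✓; |JM| = 25.50 ✓; |RH| = 10.50 ✓; ∠(RH, HD) = 90.00° ✓; |HD| = 35.80 ✓; |JD| = 36.23 ✓.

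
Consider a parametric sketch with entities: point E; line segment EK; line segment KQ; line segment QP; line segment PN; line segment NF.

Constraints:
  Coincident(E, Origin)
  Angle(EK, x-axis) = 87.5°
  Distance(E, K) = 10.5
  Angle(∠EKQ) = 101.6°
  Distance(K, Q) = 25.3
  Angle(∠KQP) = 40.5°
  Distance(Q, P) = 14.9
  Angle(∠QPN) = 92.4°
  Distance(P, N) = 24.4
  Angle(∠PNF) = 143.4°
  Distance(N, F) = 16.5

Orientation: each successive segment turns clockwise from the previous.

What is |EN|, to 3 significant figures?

18.5

E is at the origin; EK runs at 87.5° with length 10.5, so K = (0.458, 10.5). ∠EKQ = 101.6° gives KQ at 9.10° from the x-axis; with |KQ| = 25.3, Q = (25.4, 14.5). ∠KQP = 40.5° gives QP at -130° from the x-axis; with |QP| = 14.9, P = (15.8, 3.14). ∠QPN = 92.4° gives PN at 142° from the x-axis; with |PN| = 24.4, N = (-3.44, 18.2). Then |EN| = |N − E| = 18.5.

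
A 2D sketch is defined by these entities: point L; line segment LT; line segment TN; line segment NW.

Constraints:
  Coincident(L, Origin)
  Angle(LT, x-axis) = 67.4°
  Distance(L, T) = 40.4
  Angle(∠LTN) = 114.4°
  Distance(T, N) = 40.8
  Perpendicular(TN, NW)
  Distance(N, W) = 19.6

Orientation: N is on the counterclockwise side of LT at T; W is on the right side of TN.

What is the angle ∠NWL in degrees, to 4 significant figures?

45.55°

L is at the origin; LT runs at 67.4° with length 40.4, so T = 40.4·(cos 67.4°, sin 67.4°) = (15.53, 37.30). ∠LTN = 114.4°, so TN runs at 67.4° + (180° − 114.4°) = 133.0° from the x-axis; with |TN| = 40.8, N = T + 40.8·(cos 133.0°, sin 133.0°) = (-12.30, 67.14). TN is perpendicular to NW; with |NW| = 19.6 on the right of TN, W = N + 19.6·(0.7314, 0.6820) = (2.035, 80.50). Then cos ∠NWL = WN·WL / (|WN||WL|), giving 45.55°.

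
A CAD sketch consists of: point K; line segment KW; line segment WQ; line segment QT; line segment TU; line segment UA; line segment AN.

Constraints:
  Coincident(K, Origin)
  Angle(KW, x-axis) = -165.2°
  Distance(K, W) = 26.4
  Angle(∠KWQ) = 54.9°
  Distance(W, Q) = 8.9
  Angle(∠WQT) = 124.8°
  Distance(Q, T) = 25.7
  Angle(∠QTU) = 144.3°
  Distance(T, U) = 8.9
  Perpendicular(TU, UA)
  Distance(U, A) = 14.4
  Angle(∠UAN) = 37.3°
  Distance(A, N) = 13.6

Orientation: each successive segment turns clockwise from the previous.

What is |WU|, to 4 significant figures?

38.07

K is at the origin; KW runs at -165.2° with length 26.4, so W = (-25.52, -6.744). ∠KWQ = 54.9° gives WQ at 69.70° from the x-axis; with |WQ| = 8.9, Q = (-22.44, 1.603). ∠WQT = 124.8° gives QT at 14.50° from the x-axis; with |QT| = 25.7, T = (2.445, 8.038). ∠QTU = 144.3° gives TU at -21.20° from the x-axis; with |TU| = 8.9, U = (10.74, 4.820). Then |WU| = |U − W| = 38.07.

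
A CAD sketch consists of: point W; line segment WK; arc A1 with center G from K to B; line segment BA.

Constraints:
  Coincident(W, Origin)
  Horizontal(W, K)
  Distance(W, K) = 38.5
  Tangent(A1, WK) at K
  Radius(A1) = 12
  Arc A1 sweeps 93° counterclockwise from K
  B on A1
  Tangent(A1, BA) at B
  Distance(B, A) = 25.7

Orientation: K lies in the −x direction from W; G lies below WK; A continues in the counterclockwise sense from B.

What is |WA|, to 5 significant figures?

62.297

W is at the origin; W and K share the same y with |WK| = 38.5 and K on the −x side, so K = (-38.500, 0.0000). The tangent condition forces GK to be normal to WK, so G = K + (0, -12) = (-38.500, -12.000). On A1, K sits at bearing 90° from G; a 93° counterclockwise sweep puts B at bearing 183°, so B = G + 12.0·(cos 183°, sin 183°) = (-50.484, -12.628). A1 meets BA tangentially, so GB is at right angles to BA, so BA runs along (−sin 183°, cos 183°); with |BA| = 25.7, A = (-49.139, -38.293). Then |WA| = |A − W| = 62.297.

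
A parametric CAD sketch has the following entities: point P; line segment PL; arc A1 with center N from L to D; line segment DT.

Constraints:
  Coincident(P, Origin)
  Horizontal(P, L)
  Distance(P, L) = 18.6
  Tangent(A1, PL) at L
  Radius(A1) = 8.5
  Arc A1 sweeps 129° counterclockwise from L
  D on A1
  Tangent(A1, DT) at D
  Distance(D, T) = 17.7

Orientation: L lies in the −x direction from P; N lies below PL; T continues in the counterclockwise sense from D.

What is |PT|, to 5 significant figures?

30.982

P is at the origin; PL is horizontal with |PL| = 18.6 and L on the −x side, so L = (-18.600, 0.0000). The tangent condition forces NL to be normal to PL, so N = L + (0, -8.5) = (-18.600, -8.5000). On A1, L sits at bearing 90° from N; a 129° counterclockwise sweep puts D at bearing 219°, so D = N + 8.5·(cos 219°, sin 219°) = (-25.206, -13.849). The tangent condition forces ND to be normal to DT, so DT runs along (−sin 219°, cos 219°); with |DT| = 17.7, T = (-14.067, -27.605). Then |PT| = |T − P| = 30.982.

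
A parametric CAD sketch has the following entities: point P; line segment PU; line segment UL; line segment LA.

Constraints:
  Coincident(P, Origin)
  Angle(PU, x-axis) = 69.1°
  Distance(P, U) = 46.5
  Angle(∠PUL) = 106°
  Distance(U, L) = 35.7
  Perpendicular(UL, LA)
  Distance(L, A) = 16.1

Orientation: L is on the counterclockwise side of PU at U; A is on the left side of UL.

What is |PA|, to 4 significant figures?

56.32

∠PUL = 106.0°, so UL runs at 69.1° + (180° − 106.0°) = 143.1° from the x-axis; with |UL| = 35.7, L = U + 35.7·(cos 143.1°, sin 143.1°) = (-11.96, 64.88). UL is perpendicular to LA; with |LA| = 16.1 on the left of UL, A = L + 16.1·(-0.6004, -0.7997) = (-21.63, 52.00). Then |PA| = |A − P| = 56.32.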